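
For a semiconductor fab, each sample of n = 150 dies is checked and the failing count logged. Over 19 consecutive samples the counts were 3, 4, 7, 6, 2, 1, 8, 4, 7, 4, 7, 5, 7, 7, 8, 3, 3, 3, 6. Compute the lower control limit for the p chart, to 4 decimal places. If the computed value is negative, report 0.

0.0000

p̄ = Σdᵢ / (k·n) = 95 / (19 × 150) = 0.03333
LCL = p̄ − 3·√(p̄(1−p̄)/n) = 0.03333 − 3 × 0.01466 = -0.01064 → 0 (negative, so LCL = 0)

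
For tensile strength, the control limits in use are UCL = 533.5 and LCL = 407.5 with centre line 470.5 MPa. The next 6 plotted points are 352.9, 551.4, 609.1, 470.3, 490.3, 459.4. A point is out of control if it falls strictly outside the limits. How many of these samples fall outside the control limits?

3

Compare each point to [407.5, 533.5]: sample 1 = 352.9 < LCL; sample 2 = 551.4 > UCL; sample 3 = 609.1 > UCL.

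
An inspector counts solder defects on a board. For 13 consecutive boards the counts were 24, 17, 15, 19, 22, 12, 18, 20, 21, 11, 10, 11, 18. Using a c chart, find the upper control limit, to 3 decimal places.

c̄ = (24 + 17 + 15 + 19 + 22 + 12 + 18 + 20 + 21 + 11 + 10 + 11 + 18) / 13 = 218 / 13 = 16.7692
UCL = c̄ + 3√c̄ = 16.7692 + 3 × √16.7692 = 16.7692 + 3 × 4.0950 = 29.0543

29.054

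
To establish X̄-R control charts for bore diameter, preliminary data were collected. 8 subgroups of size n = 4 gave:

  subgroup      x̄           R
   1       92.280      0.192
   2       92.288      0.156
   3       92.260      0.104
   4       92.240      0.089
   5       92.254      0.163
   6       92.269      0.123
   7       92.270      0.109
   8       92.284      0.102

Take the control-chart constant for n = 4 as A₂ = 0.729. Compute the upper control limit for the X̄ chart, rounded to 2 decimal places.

92.36

X̄̄ = (92.280 + 92.288 + 92.260 + 92.240 + 92.254 + 92.269 + 92.270 + 92.284) / 8 = 738.1450 / 8 = 92.2681
R̄ = (0.192 + 0.156 + 0.104 + 0.089 + 0.163 + 0.123 + 0.109 + 0.102) / 8 = 1.0380 / 8 = 0.1298
UCL = X̄̄ + A₂·R̄ = 92.2681 + 0.729 × 0.1298 = 92.3627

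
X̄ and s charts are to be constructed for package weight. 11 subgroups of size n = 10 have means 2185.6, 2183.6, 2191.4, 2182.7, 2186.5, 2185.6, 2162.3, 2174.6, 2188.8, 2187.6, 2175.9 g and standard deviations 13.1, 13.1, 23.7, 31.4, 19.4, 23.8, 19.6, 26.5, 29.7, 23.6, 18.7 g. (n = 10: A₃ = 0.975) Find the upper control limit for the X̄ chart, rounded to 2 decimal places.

2203.74

X̄̄ = (2185.6 + 2183.6 + 2191.4 + 2182.7 + 2186.5 + 2185.6 + 2162.3 + 2174.6 + 2188.8 + 2187.6 + 2175.9) / 11 = 2182.2364
s̄ = (13.1 + 13.1 + 23.7 + 31.4 + 19.4 + 23.8 + 19.6 + 26.5 + 29.7 + 23.6 + 18.7) / 11 = 22.0545
UCL = X̄̄ + A₃·s̄ = 2182.2364 + 0.975 × 22.0545 = 2203.7395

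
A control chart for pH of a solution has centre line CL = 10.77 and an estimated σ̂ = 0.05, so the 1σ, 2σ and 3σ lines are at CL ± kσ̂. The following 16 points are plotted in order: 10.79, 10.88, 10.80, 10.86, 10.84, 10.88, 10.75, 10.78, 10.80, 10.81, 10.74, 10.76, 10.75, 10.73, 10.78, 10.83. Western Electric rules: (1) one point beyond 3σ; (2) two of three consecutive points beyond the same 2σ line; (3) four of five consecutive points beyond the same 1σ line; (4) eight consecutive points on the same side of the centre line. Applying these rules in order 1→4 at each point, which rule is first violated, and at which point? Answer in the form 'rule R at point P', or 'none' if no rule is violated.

rule 3 at point 6

Zone of each point (C = within 1σ̂, B = 1σ̂–2σ̂, A = 2σ̂–3σ̂, * = beyond 3σ̂; sign = side of CL): 1:+C, 2:+A, 3:+C, 4:+B, 5:+B, 6:+A, 7:-C, 8:+C, 9:+C, 10:+C, 11:-C, 12:-C, 13:-C, 14:-C, 15:+C, 16:+B
Rule 3 (four of five consecutive points beyond the same 1σ limit) is satisfied at point 6.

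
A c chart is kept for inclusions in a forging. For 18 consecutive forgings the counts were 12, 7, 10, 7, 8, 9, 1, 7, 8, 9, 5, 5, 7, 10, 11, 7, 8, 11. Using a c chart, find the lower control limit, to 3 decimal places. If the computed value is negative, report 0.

c̄ = (12 + 7 + 10 + 7 + 8 + 9 + 1 + 7 + 8 + 9 + 5 + 5 + 7 + 10 + 11 + 7 + 8 + 11) / 18 = 142 / 18 = 7.8889
LCL = c̄ − 3√c̄ = 7.8889 − 3 × 2.8087 = -0.5373 → 0 (cannot be negative)

0.000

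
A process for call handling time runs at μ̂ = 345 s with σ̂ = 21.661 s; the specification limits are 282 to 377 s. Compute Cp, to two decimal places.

Cp = (USL − LSL) / (6σ̂) = (377 − 282) / (6 × 21.661) = 95.0000 / 129.9660 = 0.7310

0.73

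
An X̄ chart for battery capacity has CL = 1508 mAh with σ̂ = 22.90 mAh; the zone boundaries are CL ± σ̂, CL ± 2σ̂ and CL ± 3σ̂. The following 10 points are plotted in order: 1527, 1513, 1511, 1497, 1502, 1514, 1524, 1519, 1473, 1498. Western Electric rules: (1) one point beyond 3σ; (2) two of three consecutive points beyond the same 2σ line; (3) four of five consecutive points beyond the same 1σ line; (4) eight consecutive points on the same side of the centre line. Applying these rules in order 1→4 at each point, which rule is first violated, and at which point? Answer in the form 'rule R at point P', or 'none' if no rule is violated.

none

Zone of each point (C = within 1σ̂, B = 1σ̂–2σ̂, A = 2σ̂–3σ̂, * = beyond 3σ̂; sign = side of CL): 1:+C, 2:+C, 3:+C, 4:-C, 5:-C, 6:+C, 7:+C, 8:+C, 9:-B, 10:-C
No rule fires across all 10 points.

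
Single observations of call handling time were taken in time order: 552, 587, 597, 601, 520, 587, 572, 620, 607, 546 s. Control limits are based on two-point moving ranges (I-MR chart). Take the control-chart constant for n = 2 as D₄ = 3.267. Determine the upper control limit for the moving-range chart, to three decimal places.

Moving ranges: 35, 10, 4, 81, 67, 15, 48, 13, 61; M̄R̄ = 334.0000 / 9 = 37.1111
UCL_MR = D₄·M̄R̄ = 3.267 × 37.1111 = 121.2420

121.242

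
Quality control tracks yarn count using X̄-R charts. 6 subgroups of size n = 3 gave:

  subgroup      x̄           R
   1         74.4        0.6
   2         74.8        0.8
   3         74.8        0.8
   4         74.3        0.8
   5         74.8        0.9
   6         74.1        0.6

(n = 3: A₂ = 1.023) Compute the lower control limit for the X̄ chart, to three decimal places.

73.766

X̄̄ = (74.4 + 74.8 + 74.8 + 74.3 + 74.8 + 74.1) / 6 = 447.2000 / 6 = 74.5333
R̄ = (0.6 + 0.8 + 0.8 + 0.8 + 0.9 + 0.6) / 6 = 4.5000 / 6 = 0.7500
LCL = X̄̄ − A₂·R̄ = 74.5333 − 1.023 × 0.7500 = 73.7661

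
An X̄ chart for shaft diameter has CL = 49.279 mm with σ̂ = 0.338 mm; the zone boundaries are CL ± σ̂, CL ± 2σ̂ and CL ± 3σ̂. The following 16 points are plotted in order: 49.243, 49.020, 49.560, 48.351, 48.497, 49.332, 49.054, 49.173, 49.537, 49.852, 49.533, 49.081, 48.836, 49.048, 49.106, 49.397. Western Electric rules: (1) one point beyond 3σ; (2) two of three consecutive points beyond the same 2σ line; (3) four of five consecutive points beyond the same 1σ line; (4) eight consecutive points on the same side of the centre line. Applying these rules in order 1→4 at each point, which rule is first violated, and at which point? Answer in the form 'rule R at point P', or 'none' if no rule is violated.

Zone of each point (C = within 1σ̂, B = 1σ̂–2σ̂, A = 2σ̂–3σ̂, * = beyond 3σ̂; sign = side of CL): 1:-C, 2:-C, 3:+C, 4:-A, 5:-A, 6:+C, 7:-C, 8:-C, 9:+C, 10:+B, 11:+C, 12:-C, 13:-B, 14:-C, 15:-C, 16:+C
Rule 2 (two of three consecutive points beyond the same 2σ limit) is satisfied at point 5.

rule 2 at point 5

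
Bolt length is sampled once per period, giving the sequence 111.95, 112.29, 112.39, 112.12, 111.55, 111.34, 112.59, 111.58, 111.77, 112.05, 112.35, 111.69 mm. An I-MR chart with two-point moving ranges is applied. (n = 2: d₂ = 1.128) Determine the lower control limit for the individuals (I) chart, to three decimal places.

X̄ = (111.95 + 112.29 + 112.39 + 112.12 + 111.55 + 111.34 + 112.59 + 111.58 + 111.77 + 112.05 + 112.35 + 111.69) / 12 = 111.9725
Moving ranges: 0.34, 0.10, 0.27, 0.57, 0.21, 1.25, 1.01, 0.19, 0.28, 0.30, 0.66; M̄R̄ = 5.1800 / 11 = 0.4709
LCL = X̄ − 3·M̄R̄/d₂ = 111.9725 − 3 × 0.4709 / 1.128 = 110.7201

110.720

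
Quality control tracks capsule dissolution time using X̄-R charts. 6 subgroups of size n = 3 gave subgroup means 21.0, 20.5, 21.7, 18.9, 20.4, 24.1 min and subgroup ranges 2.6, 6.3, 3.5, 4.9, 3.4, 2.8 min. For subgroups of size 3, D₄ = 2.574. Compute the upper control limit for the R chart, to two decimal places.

R̄ = (2.6 + 6.3 + 3.5 + 4.9 + 3.4 + 2.8) / 6 = 23.5000 / 6 = 3.9167
UCL_R = D₄·R̄ = 2.574 × 3.9167 = 10.0815

10.08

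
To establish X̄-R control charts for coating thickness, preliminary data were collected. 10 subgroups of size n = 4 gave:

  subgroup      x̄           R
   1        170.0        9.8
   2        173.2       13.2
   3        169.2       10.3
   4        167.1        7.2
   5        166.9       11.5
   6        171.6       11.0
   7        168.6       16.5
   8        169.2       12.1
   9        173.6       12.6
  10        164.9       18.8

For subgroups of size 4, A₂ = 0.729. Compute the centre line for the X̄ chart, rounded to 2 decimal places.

169.43

X̄̄ = (170.0 + 173.2 + 169.2 + 167.1 + 166.9 + 171.6 + 168.6 + 169.2 + 173.6 + 164.9) / 10 = 1694.3000 / 10 = 169.4300
CL = X̄̄ = 169.4300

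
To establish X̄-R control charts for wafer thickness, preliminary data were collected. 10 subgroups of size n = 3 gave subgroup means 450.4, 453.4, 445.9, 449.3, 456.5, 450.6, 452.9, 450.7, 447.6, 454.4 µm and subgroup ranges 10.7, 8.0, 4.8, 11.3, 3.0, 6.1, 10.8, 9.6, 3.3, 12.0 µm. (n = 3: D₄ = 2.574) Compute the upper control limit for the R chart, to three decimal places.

R̄ = (10.7 + 8.0 + 4.8 + 11.3 + 3.0 + 6.1 + 10.8 + 9.6 + 3.3 + 12.0) / 10 = 79.6000 / 10 = 7.9600
UCL_R = D₄·R̄ = 2.574 × 7.9600 = 20.4890

20.489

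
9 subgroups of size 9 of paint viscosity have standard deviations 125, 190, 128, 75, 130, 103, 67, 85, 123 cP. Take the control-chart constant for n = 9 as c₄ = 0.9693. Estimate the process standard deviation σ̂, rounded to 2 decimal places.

117.61

s̄ = (125 + 190 + 128 + 75 + 130 + 103 + 67 + 85 + 123) / 9 = 114.0000
σ̂ = s̄ / c₄ = 114.0000 / 0.9693 = 117.6106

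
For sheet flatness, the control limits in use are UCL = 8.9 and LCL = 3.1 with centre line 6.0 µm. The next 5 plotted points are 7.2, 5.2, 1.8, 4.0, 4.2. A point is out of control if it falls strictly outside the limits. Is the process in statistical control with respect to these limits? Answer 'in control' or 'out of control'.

Compare each point to [3.1, 8.9]: sample 3 = 1.8 < LCL.

out of control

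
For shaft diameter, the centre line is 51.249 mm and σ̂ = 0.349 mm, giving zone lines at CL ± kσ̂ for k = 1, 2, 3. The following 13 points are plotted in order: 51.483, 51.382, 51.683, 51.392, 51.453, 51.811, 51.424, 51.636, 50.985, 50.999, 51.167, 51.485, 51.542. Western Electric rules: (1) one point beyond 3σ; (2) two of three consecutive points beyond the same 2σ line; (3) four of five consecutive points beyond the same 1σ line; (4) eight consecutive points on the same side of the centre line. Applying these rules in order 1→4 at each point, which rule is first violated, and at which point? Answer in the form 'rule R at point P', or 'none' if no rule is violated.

rule 4 at point 8

Zone of each point (C = within 1σ̂, B = 1σ̂–2σ̂, A = 2σ̂–3σ̂, * = beyond 3σ̂; sign = side of CL): 1:+C, 2:+C, 3:+B, 4:+C, 5:+C, 6:+B, 7:+C, 8:+B, 9:-C, 10:-C, 11:-C, 12:+C, 13:+C
Rule 4 (eight consecutive points on the same side of the centre line) is satisfied at point 8.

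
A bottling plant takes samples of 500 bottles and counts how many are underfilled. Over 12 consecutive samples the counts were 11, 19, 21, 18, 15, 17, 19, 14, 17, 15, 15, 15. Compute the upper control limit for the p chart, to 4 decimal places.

p̄ = Σdᵢ / (k·n) = 196 / (12 × 500) = 0.03267
UCL = p̄ + 3·√(p̄(1−p̄)/n) = 0.03267 + 3 × √(0.03267×0.96733/500) = 0.03267 + 3 × 0.00795 = 0.05652

0.0565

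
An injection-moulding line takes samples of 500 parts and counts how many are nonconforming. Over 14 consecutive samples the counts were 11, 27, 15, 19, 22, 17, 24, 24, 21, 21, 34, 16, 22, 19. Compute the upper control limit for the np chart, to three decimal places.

34.269

p̄ = Σdᵢ / (k·n) = 292 / (14 × 500) = 0.04171
UCL = np̄ + 3·√(np̄(1−p̄)) = 20.8571 + 3 × √(20.8571×0.95829) = 20.8571 + 3 × 4.4707 = 34.2692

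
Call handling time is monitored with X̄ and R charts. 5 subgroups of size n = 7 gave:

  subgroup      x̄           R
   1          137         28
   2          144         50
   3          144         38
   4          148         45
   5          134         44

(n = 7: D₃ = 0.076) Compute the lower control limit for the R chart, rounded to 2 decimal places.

R̄ = (28 + 50 + 38 + 45 + 44) / 5 = 205.0000 / 5 = 41.0000
LCL_R = D₃·R̄ = 0.076 × 41.0000 = 3.1160

3.12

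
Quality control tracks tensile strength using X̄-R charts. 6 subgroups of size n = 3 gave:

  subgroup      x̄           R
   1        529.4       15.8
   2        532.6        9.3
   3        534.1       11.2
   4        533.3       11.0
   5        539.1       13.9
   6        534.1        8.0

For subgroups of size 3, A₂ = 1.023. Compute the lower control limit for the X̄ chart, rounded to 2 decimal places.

X̄̄ = (529.4 + 532.6 + 534.1 + 533.3 + 539.1 + 534.1) / 6 = 3202.6000 / 6 = 533.7667
R̄ = (15.8 + 9.3 + 11.2 + 11.0 + 13.9 + 8.0) / 6 = 69.2000 / 6 = 11.5333
LCL = X̄̄ − A₂·R̄ = 533.7667 − 1.023 × 11.5333 = 521.9681

521.97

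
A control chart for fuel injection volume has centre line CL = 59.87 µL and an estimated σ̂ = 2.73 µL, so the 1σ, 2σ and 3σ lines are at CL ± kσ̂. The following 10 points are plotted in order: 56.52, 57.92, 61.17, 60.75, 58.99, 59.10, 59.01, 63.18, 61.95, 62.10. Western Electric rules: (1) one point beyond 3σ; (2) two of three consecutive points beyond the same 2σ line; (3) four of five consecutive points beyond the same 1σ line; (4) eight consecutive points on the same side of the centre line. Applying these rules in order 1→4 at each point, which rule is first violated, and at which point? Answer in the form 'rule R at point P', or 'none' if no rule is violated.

none

Zone of each point (C = within 1σ̂, B = 1σ̂–2σ̂, A = 2σ̂–3σ̂, * = beyond 3σ̂; sign = side of CL): 1:-B, 2:-C, 3:+C, 4:+C, 5:-C, 6:-C, 7:-C, 8:+B, 9:+C, 10:+C
No rule fires across all 10 points.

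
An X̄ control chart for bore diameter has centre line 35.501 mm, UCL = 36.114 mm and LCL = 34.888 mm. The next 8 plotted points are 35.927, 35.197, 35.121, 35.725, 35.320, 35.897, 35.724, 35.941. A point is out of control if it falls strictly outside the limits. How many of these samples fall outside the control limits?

All 8 points lie within [34.888, 36.114].

0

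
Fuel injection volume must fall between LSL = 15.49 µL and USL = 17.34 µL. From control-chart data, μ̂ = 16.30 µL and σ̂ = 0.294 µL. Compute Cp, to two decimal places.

Cp = (USL − LSL) / (6σ̂) = (17.34 − 15.49) / (6 × 0.294) = 1.8500 / 1.7640 = 1.0488

1.05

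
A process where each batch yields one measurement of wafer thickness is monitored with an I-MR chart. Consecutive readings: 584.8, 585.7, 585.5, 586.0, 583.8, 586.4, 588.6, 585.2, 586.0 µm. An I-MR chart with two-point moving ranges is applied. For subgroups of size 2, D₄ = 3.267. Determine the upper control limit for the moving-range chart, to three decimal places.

Moving ranges: 0.9, 0.2, 0.5, 2.2, 2.6, 2.2, 3.4, 0.8; M̄R̄ = 12.8000 / 8 = 1.6000
UCL_MR = D₄·M̄R̄ = 3.267 × 1.6000 = 5.2272

5.227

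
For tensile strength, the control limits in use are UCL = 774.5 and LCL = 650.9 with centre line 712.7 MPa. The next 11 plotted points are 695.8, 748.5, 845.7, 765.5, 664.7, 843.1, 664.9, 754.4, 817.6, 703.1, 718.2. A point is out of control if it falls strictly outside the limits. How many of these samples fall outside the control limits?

3

Compare each point to [650.9, 774.5]: sample 3 = 845.7 > UCL; sample 6 = 843.1 > UCL; sample 9 = 817.6 > UCL.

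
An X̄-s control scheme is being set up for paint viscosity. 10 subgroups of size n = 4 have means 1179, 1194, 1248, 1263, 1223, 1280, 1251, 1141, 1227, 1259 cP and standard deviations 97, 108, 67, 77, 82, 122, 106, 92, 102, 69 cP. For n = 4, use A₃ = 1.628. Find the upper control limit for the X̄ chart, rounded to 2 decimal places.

X̄̄ = (1179 + 1194 + 1248 + 1263 + 1223 + 1280 + 1251 + 1141 + 1227 + 1259) / 10 = 1226.5000
s̄ = (97 + 108 + 67 + 77 + 82 + 122 + 106 + 92 + 102 + 69) / 10 = 92.2000
UCL = X̄̄ + A₃·s̄ = 1226.5000 + 1.628 × 92.2000 = 1376.6016

1376.60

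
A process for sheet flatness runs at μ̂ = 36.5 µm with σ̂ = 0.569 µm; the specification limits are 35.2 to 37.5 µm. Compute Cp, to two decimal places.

0.67

Cp = (USL − LSL) / (6σ̂) = (37.5 − 35.2) / (6 × 0.569) = 2.3000 / 3.4140 = 0.6737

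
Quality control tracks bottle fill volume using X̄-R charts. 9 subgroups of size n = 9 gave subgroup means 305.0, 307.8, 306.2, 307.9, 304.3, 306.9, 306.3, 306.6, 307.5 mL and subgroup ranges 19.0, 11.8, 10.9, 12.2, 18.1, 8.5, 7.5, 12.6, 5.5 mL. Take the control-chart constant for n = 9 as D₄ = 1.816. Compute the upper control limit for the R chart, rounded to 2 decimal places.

R̄ = (19.0 + 11.8 + 10.9 + 12.2 + 18.1 + 8.5 + 7.5 + 12.6 + 5.5) / 9 = 106.1000 / 9 = 11.7889
UCL_R = D₄·R̄ = 1.816 × 11.7889 = 21.4086

21.41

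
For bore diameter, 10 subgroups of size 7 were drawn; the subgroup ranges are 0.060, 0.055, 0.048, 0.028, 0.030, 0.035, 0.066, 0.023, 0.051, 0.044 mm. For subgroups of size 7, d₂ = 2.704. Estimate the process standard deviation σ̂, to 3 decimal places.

0.016

R̄ = (0.060 + 0.055 + 0.048 + 0.028 + 0.030 + 0.035 + 0.066 + 0.023 + 0.051 + 0.044) / 10 = 0.0440
σ̂ = R̄ / d₂ = 0.0440 / 2.704 = 0.0163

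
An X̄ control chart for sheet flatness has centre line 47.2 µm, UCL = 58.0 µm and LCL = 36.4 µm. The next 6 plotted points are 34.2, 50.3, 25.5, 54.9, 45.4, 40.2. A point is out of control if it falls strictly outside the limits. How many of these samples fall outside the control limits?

Compare each point to [36.4, 58.0]: sample 1 = 34.2 < LCL; sample 3 = 25.5 < LCL.

2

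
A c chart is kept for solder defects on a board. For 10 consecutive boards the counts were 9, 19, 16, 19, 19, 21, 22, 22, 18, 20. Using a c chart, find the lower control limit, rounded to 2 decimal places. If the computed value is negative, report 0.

c̄ = (9 + 19 + 16 + 19 + 19 + 21 + 22 + 22 + 18 + 20) / 10 = 185 / 10 = 18.5000
LCL = c̄ − 3√c̄ = 18.5000 − 3 × 4.3012 = 5.5965

5.60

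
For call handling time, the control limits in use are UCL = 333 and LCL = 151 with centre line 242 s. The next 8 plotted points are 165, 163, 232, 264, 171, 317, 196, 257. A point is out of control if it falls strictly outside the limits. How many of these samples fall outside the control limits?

All 8 points lie within [151, 333].

0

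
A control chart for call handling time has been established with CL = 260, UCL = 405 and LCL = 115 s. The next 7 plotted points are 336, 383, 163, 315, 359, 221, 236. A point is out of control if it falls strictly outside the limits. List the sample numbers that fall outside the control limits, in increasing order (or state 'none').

none

All 7 points lie within [115, 405].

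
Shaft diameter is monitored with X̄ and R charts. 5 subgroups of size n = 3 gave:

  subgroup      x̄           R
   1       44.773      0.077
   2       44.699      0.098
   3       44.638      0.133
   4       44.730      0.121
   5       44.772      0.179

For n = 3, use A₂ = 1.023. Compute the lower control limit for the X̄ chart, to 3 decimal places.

44.598

X̄̄ = (44.773 + 44.699 + 44.638 + 44.730 + 44.772) / 5 = 223.6120 / 5 = 44.7224
R̄ = (0.077 + 0.098 + 0.133 + 0.121 + 0.179) / 5 = 0.6080 / 5 = 0.1216
LCL = X̄̄ − A₂·R̄ = 44.7224 − 1.023 × 0.1216 = 44.5980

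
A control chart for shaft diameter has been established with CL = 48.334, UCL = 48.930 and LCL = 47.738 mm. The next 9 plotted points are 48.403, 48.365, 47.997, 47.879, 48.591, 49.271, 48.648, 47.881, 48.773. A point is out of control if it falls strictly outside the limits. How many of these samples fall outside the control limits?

1

Compare each point to [47.738, 48.930]: sample 6 = 49.271 > UCL.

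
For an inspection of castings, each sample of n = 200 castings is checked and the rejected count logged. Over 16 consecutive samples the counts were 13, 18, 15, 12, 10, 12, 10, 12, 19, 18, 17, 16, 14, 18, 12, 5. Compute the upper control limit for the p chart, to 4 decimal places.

0.1229

p̄ = Σdᵢ / (k·n) = 221 / (16 × 200) = 0.06906
UCL = p̄ + 3·√(p̄(1−p̄)/n) = 0.06906 + 3 × √(0.06906×0.93094/200) = 0.06906 + 3 × 0.01793 = 0.12285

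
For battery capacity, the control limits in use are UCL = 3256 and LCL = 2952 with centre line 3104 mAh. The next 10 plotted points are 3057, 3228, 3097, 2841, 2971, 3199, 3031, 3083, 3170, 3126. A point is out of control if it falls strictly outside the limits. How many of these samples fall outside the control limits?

1

Compare each point to [2952, 3256]: sample 4 = 2841 < LCL.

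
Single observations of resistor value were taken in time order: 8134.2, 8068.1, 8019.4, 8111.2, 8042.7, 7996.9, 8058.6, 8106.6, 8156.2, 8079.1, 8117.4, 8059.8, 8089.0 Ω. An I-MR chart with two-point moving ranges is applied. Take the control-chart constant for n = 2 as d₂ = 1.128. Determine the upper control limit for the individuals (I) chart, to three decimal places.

X̄ = (8134.2 + 8068.1 + 8019.4 + 8111.2 + 8042.7 + 7996.9 + 8058.6 + 8106.6 + 8156.2 + 8079.1 + 8117.4 + 8059.8 + 8089.0) / 13 = 8079.9385
Moving ranges: 66.1, 48.7, 91.8, 68.5, 45.8, 61.7, 48.0, 49.6, 77.1, 38.3, 57.6, 29.2; M̄R̄ = 682.4000 / 12 = 56.8667
UCL = X̄ + 3·M̄R̄/d₂ = 8079.9385 + 3 × 56.8667 / 1.128 = 8231.1796

8231.180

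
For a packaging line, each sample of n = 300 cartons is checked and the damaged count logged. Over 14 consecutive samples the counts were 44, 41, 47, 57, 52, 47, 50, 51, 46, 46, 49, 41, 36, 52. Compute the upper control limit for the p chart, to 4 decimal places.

0.2199

p̄ = Σdᵢ / (k·n) = 659 / (14 × 300) = 0.15690
UCL = p̄ + 3·√(p̄(1−p̄)/n) = 0.15690 + 3 × √(0.15690×0.84310/300) = 0.15690 + 3 × 0.02100 = 0.21990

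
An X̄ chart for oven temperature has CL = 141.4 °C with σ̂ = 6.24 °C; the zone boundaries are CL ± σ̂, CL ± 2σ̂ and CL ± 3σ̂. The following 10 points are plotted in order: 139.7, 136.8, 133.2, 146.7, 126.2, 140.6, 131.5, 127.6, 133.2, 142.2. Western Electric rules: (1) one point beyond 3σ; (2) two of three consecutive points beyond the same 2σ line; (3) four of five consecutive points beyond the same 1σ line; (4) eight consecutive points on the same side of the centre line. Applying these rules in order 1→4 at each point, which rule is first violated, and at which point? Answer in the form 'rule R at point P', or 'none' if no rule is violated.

Zone of each point (C = within 1σ̂, B = 1σ̂–2σ̂, A = 2σ̂–3σ̂, * = beyond 3σ̂; sign = side of CL): 1:-C, 2:-C, 3:-B, 4:+C, 5:-A, 6:-C, 7:-B, 8:-A, 9:-B, 10:+C
Rule 3 (four of five consecutive points beyond the same 1σ limit) is satisfied at point 9.

rule 3 at point 9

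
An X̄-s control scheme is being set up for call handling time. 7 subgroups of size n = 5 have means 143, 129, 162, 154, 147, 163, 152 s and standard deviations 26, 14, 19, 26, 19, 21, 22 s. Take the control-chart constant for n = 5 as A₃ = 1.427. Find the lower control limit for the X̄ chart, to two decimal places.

120.03

X̄̄ = (143 + 129 + 162 + 154 + 147 + 163 + 152) / 7 = 150.0000
s̄ = (26 + 14 + 19 + 26 + 19 + 21 + 22) / 7 = 21.0000
LCL = X̄̄ − A₃·s̄ = 150.0000 − 1.427 × 21.0000 = 120.0330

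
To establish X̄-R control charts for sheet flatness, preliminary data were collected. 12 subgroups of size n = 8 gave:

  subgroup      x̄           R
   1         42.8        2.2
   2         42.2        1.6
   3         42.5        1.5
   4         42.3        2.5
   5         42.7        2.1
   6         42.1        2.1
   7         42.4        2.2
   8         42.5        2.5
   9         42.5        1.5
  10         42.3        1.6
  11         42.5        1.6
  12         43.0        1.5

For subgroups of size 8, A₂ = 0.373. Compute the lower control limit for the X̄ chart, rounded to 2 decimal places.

41.77

X̄̄ = (42.8 + 42.2 + 42.5 + 42.3 + 42.7 + 42.1 + 42.4 + 42.5 + 42.5 + 42.3 + 42.5 + 43.0) / 12 = 509.8000 / 12 = 42.4833
R̄ = (2.2 + 1.6 + 1.5 + 2.5 + 2.1 + 2.1 + 2.2 + 2.5 + 1.5 + 1.6 + 1.6 + 1.5) / 12 = 22.9000 / 12 = 1.9083
LCL = X̄̄ − A₂·R̄ = 42.4833 − 0.373 × 1.9083 = 41.7715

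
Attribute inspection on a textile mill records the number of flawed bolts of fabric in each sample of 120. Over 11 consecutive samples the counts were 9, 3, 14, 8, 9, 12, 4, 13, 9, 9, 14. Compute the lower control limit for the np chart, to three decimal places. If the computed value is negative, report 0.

p̄ = Σdᵢ / (k·n) = 104 / (11 × 120) = 0.07879
LCL = np̄ − 3·√(np̄(1−p̄)) = 9.4545 − 3 × 2.9512 = 0.6009

0.601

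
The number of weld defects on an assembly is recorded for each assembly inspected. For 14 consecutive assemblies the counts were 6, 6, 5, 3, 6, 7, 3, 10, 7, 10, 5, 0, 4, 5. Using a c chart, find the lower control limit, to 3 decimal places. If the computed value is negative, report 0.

0.000

c̄ = (6 + 6 + 5 + 3 + 6 + 7 + 3 + 10 + 7 + 10 + 5 + 0 + 4 + 5) / 14 = 77 / 14 = 5.5000
LCL = c̄ − 3√c̄ = 5.5000 − 3 × 2.3452 = -1.5356 → 0 (cannot be negative)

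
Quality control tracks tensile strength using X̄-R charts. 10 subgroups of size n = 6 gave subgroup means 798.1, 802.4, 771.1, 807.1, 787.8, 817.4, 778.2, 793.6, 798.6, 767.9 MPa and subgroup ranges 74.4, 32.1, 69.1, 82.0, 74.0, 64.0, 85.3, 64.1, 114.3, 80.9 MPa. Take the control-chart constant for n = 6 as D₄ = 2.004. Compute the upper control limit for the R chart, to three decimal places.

R̄ = (74.4 + 32.1 + 69.1 + 82.0 + 74.0 + 64.0 + 85.3 + 64.1 + 114.3 + 80.9) / 10 = 740.2000 / 10 = 74.0200
UCL_R = D₄·R̄ = 2.004 × 74.0200 = 148.3361

148.336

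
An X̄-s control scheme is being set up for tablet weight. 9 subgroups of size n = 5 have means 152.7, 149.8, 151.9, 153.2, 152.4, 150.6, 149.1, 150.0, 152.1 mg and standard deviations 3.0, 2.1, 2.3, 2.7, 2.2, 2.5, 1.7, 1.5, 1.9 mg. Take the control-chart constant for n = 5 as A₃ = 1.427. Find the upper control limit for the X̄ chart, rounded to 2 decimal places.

154.47

X̄̄ = (152.7 + 149.8 + 151.9 + 153.2 + 152.4 + 150.6 + 149.1 + 150.0 + 152.1) / 9 = 151.3111
s̄ = (3.0 + 2.1 + 2.3 + 2.7 + 2.2 + 2.5 + 1.7 + 1.5 + 1.9) / 9 = 2.2111
UCL = X̄̄ + A₃·s̄ = 151.3111 + 1.427 × 2.2111 = 154.4664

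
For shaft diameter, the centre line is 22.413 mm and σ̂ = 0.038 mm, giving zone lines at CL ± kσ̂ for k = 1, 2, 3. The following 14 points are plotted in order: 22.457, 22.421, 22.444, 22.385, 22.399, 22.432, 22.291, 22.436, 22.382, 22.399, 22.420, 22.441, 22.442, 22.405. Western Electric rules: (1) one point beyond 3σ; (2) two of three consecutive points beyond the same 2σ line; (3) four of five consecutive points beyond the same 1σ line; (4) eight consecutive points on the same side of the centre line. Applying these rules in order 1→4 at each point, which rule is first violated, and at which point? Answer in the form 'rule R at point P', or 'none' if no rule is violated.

rule 1 at point 7

Zone of each point (C = within 1σ̂, B = 1σ̂–2σ̂, A = 2σ̂–3σ̂, * = beyond 3σ̂; sign = side of CL): 1:+B, 2:+C, 3:+C, 4:-C, 5:-C, 6:+C, 7:-*, 8:+C, 9:-C, 10:-C, 11:+C, 12:+C, 13:+C, 14:-C
Rule 1 (one point beyond the 3σ limits) is satisfied at point 7.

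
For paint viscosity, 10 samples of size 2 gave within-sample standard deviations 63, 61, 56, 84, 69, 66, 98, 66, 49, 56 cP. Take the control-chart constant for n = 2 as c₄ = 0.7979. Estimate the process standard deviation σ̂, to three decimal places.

s̄ = (63 + 61 + 56 + 84 + 69 + 66 + 98 + 66 + 49 + 56) / 10 = 66.8000
σ̂ = s̄ / c₄ = 66.8000 / 0.7979 = 83.7198

83.720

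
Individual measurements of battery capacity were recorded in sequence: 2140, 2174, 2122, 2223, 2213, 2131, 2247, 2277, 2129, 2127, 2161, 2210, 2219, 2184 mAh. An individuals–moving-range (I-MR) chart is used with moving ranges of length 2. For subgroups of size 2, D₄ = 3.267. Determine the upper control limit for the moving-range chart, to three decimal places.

176.418

Moving ranges: 34, 52, 101, 10, 82, 116, 30, 148, 2, 34, 49, 9, 35; M̄R̄ = 702.0000 / 13 = 54.0000
UCL_MR = D₄·M̄R̄ = 3.267 × 54.0000 = 176.4180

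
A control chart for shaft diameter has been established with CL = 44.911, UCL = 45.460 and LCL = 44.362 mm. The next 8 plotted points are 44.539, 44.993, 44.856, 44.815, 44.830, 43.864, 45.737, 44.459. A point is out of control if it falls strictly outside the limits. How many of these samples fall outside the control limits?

2

Compare each point to [44.362, 45.460]: sample 6 = 43.864 < LCL; sample 7 = 45.737 > UCL.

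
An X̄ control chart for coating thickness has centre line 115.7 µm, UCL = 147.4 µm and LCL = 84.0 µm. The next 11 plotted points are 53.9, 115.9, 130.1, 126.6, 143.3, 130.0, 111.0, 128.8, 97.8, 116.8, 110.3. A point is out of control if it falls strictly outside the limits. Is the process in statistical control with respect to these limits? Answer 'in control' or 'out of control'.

out of control

Compare each point to [84.0, 147.4]: sample 1 = 53.9 < LCL.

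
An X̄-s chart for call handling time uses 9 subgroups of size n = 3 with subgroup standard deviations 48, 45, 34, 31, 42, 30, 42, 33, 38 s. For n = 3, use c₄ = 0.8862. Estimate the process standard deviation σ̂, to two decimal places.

s̄ = (48 + 45 + 34 + 31 + 42 + 30 + 42 + 33 + 38) / 9 = 38.1111
σ̂ = s̄ / c₄ = 38.1111 / 0.8862 = 43.0051

43.01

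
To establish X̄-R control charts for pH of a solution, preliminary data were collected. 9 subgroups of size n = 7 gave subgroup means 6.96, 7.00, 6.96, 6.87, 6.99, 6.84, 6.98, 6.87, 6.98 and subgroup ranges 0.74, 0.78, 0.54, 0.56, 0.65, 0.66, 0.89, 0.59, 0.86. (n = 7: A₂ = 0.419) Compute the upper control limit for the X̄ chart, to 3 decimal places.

X̄̄ = (6.96 + 7.00 + 6.96 + 6.87 + 6.99 + 6.84 + 6.98 + 6.87 + 6.98) / 9 = 62.4500 / 9 = 6.9389
R̄ = (0.74 + 0.78 + 0.54 + 0.56 + 0.65 + 0.66 + 0.89 + 0.59 + 0.86) / 9 = 6.2700 / 9 = 0.6967
UCL = X̄̄ + A₂·R̄ = 6.9389 + 0.419 × 0.6967 = 7.2308

7.231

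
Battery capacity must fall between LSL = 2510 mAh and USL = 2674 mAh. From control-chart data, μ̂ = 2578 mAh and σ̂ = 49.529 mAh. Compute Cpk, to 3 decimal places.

Cpu = (USL − μ̂) / (3σ̂) = (2674 − 2578) / (3 × 49.529) = 0.6461; Cpl = (μ̂ − LSL) / (3σ̂) = (2578 − 2510) / (3 × 49.529) = 0.4576; Cpk = min(Cpu, Cpl) = 0.4576

0.458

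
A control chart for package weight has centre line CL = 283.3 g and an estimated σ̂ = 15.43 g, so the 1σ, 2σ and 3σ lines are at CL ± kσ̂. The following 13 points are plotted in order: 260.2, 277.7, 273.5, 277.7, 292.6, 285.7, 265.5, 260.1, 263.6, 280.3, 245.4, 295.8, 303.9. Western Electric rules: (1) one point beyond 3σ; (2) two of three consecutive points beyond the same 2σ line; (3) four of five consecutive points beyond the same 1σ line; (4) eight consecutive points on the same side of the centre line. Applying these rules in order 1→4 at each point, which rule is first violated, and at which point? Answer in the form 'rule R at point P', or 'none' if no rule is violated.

rule 3 at point 11

Zone of each point (C = within 1σ̂, B = 1σ̂–2σ̂, A = 2σ̂–3σ̂, * = beyond 3σ̂; sign = side of CL): 1:-B, 2:-C, 3:-C, 4:-C, 5:+C, 6:+C, 7:-B, 8:-B, 9:-B, 10:-C, 11:-A, 12:+C, 13:+B
Rule 3 (four of five consecutive points beyond the same 1σ limit) is satisfied at point 11.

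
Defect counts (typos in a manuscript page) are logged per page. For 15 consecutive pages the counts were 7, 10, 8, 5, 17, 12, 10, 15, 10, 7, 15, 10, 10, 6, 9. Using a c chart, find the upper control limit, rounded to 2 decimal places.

19.59

c̄ = (7 + 10 + 8 + 5 + 17 + 12 + 10 + 15 + 10 + 7 + 15 + 10 + 10 + 6 + 9) / 15 = 151 / 15 = 10.0667
UCL = c̄ + 3√c̄ = 10.0667 + 3 × √10.0667 = 10.0667 + 3 × 3.1728 = 19.5851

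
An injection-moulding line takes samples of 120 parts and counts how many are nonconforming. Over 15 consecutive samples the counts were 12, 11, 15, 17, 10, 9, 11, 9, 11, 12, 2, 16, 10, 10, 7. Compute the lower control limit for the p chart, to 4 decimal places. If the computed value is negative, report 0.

p̄ = Σdᵢ / (k·n) = 162 / (15 × 120) = 0.09000
LCL = p̄ − 3·√(p̄(1−p̄)/n) = 0.09000 − 3 × 0.02612 = 0.01163

0.0116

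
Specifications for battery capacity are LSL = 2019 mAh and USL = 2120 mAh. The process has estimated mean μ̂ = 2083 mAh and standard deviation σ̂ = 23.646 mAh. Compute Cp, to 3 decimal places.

Cp = (USL − LSL) / (6σ̂) = (2120 − 2019) / (6 × 23.646) = 101.0000 / 141.8760 = 0.7119

0.712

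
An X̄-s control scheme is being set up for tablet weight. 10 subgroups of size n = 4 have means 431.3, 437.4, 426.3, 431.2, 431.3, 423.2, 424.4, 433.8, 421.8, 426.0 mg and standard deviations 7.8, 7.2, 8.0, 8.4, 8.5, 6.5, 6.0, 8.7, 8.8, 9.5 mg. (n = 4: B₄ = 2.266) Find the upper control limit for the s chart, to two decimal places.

s̄ = (7.8 + 7.2 + 8.0 + 8.4 + 8.5 + 6.5 + 6.0 + 8.7 + 8.8 + 9.5) / 10 = 7.9400
UCL_s = B₄·s̄ = 2.266 × 7.9400 = 17.9920

17.99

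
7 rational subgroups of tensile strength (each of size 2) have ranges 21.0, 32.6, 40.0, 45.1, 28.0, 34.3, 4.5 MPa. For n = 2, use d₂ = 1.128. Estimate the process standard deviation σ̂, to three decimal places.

R̄ = (21.0 + 32.6 + 40.0 + 45.1 + 28.0 + 34.3 + 4.5) / 7 = 29.3571
σ̂ = R̄ / d₂ = 29.3571 / 1.128 = 26.0258

26.026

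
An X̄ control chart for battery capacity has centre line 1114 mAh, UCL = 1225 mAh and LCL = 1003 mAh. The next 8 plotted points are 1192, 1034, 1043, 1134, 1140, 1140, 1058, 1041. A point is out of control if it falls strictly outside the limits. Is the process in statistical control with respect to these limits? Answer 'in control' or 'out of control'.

All 8 points lie within [1003, 1225].

in control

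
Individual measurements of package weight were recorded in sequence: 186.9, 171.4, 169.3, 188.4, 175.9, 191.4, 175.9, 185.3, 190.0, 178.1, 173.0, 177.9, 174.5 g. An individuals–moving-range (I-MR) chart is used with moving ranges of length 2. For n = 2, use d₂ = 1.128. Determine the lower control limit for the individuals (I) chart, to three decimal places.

153.339

X̄ = (186.9 + 171.4 + 169.3 + 188.4 + 175.9 + 191.4 + 175.9 + 185.3 + 190.0 + 178.1 + 173.0 + 177.9 + 174.5) / 13 = 179.8462
Moving ranges: 15.5, 2.1, 19.1, 12.5, 15.5, 15.5, 9.4, 4.7, 11.9, 5.1, 4.9, 3.4; M̄R̄ = 119.6000 / 12 = 9.9667
LCL = X̄ − 3·M̄R̄/d₂ = 179.8462 − 3 × 9.9667 / 1.128 = 153.3391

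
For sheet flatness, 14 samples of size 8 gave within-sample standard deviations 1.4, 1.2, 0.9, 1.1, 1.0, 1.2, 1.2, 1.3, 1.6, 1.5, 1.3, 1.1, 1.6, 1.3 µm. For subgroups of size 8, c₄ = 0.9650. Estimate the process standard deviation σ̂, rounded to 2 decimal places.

s̄ = (1.4 + 1.2 + 0.9 + 1.1 + 1.0 + 1.2 + 1.2 + 1.3 + 1.6 + 1.5 + 1.3 + 1.1 + 1.6 + 1.3) / 14 = 1.2643
σ̂ = s̄ / c₄ = 1.2643 / 0.9650 = 1.3101

1.31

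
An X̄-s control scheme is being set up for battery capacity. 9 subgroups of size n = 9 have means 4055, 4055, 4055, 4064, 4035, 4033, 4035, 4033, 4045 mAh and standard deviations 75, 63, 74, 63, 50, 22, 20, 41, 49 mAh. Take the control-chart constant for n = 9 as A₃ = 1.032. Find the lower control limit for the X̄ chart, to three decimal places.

X̄̄ = (4055 + 4055 + 4055 + 4064 + 4035 + 4033 + 4035 + 4033 + 4045) / 9 = 4045.5556
s̄ = (75 + 63 + 74 + 63 + 50 + 22 + 20 + 41 + 49) / 9 = 50.7778
LCL = X̄̄ − A₃·s̄ = 4045.5556 − 1.032 × 50.7778 = 3993.1529

3993.153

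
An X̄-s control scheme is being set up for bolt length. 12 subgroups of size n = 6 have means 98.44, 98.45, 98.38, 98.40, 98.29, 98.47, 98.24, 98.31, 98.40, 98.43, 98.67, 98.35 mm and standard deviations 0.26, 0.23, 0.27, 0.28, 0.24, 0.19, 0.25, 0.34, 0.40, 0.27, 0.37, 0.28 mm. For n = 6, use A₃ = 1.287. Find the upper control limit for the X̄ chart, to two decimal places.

X̄̄ = (98.44 + 98.45 + 98.38 + 98.40 + 98.29 + 98.47 + 98.24 + 98.31 + 98.40 + 98.43 + 98.67 + 98.35) / 12 = 98.4025
s̄ = (0.26 + 0.23 + 0.27 + 0.28 + 0.24 + 0.19 + 0.25 + 0.34 + 0.40 + 0.27 + 0.37 + 0.28) / 12 = 0.2817
UCL = X̄̄ + A₃·s̄ = 98.4025 + 1.287 × 0.2817 = 98.7650

98.77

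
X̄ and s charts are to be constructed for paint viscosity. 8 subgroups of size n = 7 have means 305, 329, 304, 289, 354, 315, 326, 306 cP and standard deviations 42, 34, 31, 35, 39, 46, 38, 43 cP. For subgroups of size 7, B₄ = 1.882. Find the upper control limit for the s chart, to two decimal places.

s̄ = (42 + 34 + 31 + 35 + 39 + 46 + 38 + 43) / 8 = 38.5000
UCL_s = B₄·s̄ = 1.882 × 38.5000 = 72.4570

72.46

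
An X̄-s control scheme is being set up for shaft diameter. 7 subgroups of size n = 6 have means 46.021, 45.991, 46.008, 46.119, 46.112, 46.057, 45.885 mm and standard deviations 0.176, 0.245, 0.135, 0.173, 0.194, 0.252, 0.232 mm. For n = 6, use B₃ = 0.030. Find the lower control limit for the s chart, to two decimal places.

0.01

s̄ = (0.176 + 0.245 + 0.135 + 0.173 + 0.194 + 0.252 + 0.232) / 7 = 0.2010
LCL_s = B₃·s̄ = 0.030 × 0.2010 = 0.0060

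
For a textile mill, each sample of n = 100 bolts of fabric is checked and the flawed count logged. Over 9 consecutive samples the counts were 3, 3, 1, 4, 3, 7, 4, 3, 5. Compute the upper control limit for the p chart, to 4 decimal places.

0.0930

p̄ = Σdᵢ / (k·n) = 33 / (9 × 100) = 0.03667
UCL = p̄ + 3·√(p̄(1−p̄)/n) = 0.03667 + 3 × √(0.03667×0.96333/100) = 0.03667 + 3 × 0.01879 = 0.09305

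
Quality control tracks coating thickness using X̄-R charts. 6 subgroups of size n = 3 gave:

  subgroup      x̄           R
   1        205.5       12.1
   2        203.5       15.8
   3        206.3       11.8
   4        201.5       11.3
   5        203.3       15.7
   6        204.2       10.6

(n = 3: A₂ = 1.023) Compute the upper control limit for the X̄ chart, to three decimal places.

X̄̄ = (205.5 + 203.5 + 206.3 + 201.5 + 203.3 + 204.2) / 6 = 1224.3000 / 6 = 204.0500
R̄ = (12.1 + 15.8 + 11.8 + 11.3 + 15.7 + 10.6) / 6 = 77.3000 / 6 = 12.8833
UCL = X̄̄ + A₂·R̄ = 204.0500 + 1.023 × 12.8833 = 217.2296

217.230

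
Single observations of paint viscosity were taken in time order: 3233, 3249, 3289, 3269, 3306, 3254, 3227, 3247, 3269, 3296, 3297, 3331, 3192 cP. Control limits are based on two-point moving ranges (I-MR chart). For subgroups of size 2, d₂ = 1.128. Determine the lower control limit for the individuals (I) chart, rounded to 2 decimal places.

X̄ = (3233 + 3249 + 3289 + 3269 + 3306 + 3254 + 3227 + 3247 + 3269 + 3296 + 3297 + 3331 + 3192) / 13 = 3266.0769
Moving ranges: 16, 40, 20, 37, 52, 27, 20, 22, 27, 1, 34, 139; M̄R̄ = 435.0000 / 12 = 36.2500
LCL = X̄ − 3·M̄R̄/d₂ = 3266.0769 − 3 × 36.2500 / 1.128 = 3169.6673

3169.67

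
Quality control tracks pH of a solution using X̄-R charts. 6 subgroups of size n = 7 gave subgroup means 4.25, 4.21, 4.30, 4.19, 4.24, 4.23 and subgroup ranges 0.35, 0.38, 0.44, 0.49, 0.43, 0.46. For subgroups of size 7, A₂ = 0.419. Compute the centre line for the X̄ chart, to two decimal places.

X̄̄ = (4.25 + 4.21 + 4.30 + 4.19 + 4.24 + 4.23) / 6 = 25.4200 / 6 = 4.2367
CL = X̄̄ = 4.2367

4.24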